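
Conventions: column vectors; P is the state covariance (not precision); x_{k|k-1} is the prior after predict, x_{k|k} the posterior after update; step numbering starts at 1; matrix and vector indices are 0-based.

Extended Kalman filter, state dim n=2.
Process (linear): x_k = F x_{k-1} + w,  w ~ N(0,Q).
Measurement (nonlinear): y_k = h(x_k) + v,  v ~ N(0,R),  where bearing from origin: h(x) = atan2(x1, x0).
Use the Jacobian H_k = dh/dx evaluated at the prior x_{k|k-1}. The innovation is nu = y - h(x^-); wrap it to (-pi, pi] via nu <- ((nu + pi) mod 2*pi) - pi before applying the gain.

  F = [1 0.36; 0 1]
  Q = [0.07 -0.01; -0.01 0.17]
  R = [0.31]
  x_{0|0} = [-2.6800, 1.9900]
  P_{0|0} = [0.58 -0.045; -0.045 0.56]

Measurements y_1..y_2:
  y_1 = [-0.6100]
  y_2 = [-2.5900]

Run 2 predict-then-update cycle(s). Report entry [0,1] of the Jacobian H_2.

H_jac[0,1] = 0.0614

step 1: x^-=[-1.9636, 1.9900]  P^-=[0.6902 0.1466; 0.1466 0.7300]  H_jac=[-0.2546 -0.2512]  S=[0.4196]  K=[-0.5066; -0.5261]  nu=[-2.9595]  x^+=[-0.4643, 3.5469]  P^+=[0.5825 0.0348; 0.0348 0.6139]
step 2: x^-=[0.8126, 3.5469]  P^-=[0.7571 0.2458; 0.2458 0.7839]  H_jac=[-0.2679 0.0614]  S=[0.3592]  K=[-0.5226; -0.0494]  nu=[2.3476]  x^+=[-0.4143, 3.4310]  P^+=[0.6590 0.2365; 0.2365 0.7830]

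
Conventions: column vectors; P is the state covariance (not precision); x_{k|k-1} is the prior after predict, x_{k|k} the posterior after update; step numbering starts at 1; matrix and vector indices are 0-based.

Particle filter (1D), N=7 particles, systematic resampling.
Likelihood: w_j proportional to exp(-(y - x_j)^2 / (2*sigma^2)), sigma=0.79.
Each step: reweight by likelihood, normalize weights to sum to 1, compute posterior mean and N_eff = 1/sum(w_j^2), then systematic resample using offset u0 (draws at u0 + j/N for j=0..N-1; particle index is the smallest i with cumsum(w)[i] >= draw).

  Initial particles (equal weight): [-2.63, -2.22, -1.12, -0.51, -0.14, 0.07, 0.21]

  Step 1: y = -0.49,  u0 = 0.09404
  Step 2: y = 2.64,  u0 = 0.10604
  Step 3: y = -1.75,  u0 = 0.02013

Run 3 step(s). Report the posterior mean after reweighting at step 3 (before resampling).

step 1: w=[0.0061, 0.0216, 0.1731, 0.2378, 0.2157, 0.1850, 0.1607]  mean=-0.3626  Neff=5.1654  idx=[2, 3, 3, 4, 5, 5, 6]
step 2: w=[0.0006, 0.0163, 0.0163, 0.0945, 0.2325, 0.2325, 0.4073]  mean=0.0876  Neff=3.5273  idx=[3, 4, 5, 5, 6, 6, 6]
step 3: w=[0.2641, 0.1483, 0.1483, 0.1483, 0.0970, 0.0970, 0.0970]  mean=0.0553  Neff=6.1001  idx=[0, 0, 1, 2, 3, 4, 5]

post_mean = 0.0553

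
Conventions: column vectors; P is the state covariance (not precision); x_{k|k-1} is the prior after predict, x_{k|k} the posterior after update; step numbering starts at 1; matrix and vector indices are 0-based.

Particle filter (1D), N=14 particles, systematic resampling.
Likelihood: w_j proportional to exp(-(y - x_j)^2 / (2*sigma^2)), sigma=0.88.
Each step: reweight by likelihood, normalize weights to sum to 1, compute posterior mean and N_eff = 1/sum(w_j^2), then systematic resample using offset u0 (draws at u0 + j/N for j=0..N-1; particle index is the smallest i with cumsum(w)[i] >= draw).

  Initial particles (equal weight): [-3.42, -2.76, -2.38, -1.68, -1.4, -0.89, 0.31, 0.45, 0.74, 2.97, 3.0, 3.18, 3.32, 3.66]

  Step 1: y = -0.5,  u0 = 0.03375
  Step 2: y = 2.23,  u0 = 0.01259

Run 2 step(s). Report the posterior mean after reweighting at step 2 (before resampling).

step 1: w=[0.0011, 0.0102, 0.0281, 0.1120, 0.1631, 0.2494, 0.1802, 0.1537, 0.1020, 0.0001, 0.0001, 0.0000, 0.0000, 0.0000]  mean=-0.5359  Neff=5.9267  idx=[2, 3, 4, 4, 5, 5, 5, 5, 6, 6, 7, 7, 7, 8]
step 2: w=[0.0000, 0.0001, 0.0002, 0.0002, 0.0023, 0.0023, 0.0023, 0.0023, 0.1129, 0.1129, 0.1578, 0.1578, 0.1578, 0.2911]  mean=0.4895  Neff=5.4067  idx=[8, 8, 9, 9, 10, 10, 11, 11, 12, 12, 13, 13, 13, 13]

post_mean = 0.4895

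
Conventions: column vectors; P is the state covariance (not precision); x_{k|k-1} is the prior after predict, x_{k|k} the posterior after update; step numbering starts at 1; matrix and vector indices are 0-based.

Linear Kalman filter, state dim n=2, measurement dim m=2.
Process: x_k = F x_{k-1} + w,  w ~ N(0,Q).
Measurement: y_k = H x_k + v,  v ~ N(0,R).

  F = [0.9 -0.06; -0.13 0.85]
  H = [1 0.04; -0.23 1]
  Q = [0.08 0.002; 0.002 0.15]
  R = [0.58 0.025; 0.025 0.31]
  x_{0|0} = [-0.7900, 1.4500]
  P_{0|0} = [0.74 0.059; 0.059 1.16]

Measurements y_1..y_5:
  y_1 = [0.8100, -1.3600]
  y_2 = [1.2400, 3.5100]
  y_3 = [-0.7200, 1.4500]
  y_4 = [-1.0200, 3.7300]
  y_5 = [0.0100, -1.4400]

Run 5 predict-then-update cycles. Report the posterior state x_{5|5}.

x_post = [-0.2434, 0.4211]

step 1: x^-=[-0.7980, 1.3352]  P^-=[0.6772 -0.0981; -0.0981 0.9876]  S=[1.2509 -0.1885; -0.1885 1.3785]  K=[0.5212 -0.1129; 0.0649 0.7416]  nu=[1.5546, -2.8787]  x^+=[0.3373, -0.6989]  P^+=[0.2976 0.0465; 0.0465 0.2422]
step 2: x^-=[0.3455, -0.6379]  P^-=[0.3169 -0.0093; -0.0093 0.3198]  S=[0.8967 -0.0443; -0.0443 0.6508]  K=[0.3480 -0.1026; 0.0285 0.4966]  nu=[0.9200, 4.2274]  x^+=[0.2321, 1.4874]  P^+=[0.1984 0.0225; 0.0225 0.1598]
step 3: x^-=[0.1196, 1.2341]  P^-=[0.2388 -0.0119; -0.0119 0.2638]  S=[0.8183 -0.0312; -0.0312 0.5920]  K=[0.2875 -0.0978; 0.0155 0.4512]  nu=[-0.8890, 0.2434]  x^+=[-0.1598, 1.3301]  P^+=[0.1637 0.0145; 0.0145 0.1436]
step 4: x^-=[-0.2236, 1.1514]  P^-=[0.2116 -0.0133; -0.0133 0.2533]  S=[0.7909 -0.0267; -0.0267 0.5806]  K=[0.2636 -0.0945; 0.0110 0.4420]  nu=[-0.8424, 2.5272]  x^+=[-0.6846, 2.2593]  P^+=[0.1501 0.0118; 0.0118 0.1400]
step 5: x^-=[-0.7517, 2.0094]  P^-=[0.2008 -0.0136; -0.0136 0.2511]  S=[0.7801 -0.0246; -0.0246 0.5780]  K=[0.2538 -0.0926; 0.0093 0.4402]  nu=[0.6814, -3.6223]  x^+=[-0.2434, 0.4211]  P^+=[0.1444 0.0109; 0.0109 0.1392]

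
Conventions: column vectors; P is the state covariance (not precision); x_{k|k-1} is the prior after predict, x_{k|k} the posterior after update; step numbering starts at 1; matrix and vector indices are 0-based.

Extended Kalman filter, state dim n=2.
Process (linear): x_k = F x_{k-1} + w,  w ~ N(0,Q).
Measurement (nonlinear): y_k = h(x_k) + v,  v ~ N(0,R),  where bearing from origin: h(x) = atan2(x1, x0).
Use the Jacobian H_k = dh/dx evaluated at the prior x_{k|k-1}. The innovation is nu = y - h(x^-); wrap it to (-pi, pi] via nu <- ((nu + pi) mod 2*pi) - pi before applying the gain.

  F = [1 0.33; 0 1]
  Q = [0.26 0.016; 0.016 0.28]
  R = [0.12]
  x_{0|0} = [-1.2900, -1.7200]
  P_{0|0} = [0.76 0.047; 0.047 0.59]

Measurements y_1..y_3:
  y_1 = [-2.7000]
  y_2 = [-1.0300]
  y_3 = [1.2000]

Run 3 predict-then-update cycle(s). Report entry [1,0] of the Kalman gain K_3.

K[1,0] = -0.1381

step 1: x^-=[-1.8576, -1.7200]  P^-=[1.1153 0.2577; 0.2577 0.8700]  H_jac=[0.2684 -0.2898]  S=[0.2333]  K=[0.9627; -0.7843]  nu=[-0.3054]  x^+=[-2.1516, -1.4805]  P^+=[0.8990 0.4339; 0.4339 0.7265]
step 2: x^-=[-2.6401, -1.4805]  P^-=[1.5245 0.6896; 0.6896 1.0065]  H_jac=[0.1616 -0.2882]  S=[0.1792]  K=[0.2658; -0.9968]  nu=[1.6005]  x^+=[-2.2146, -3.0759]  P^+=[1.5118 0.7371; 0.7371 0.8284]
step 3: x^-=[-3.2297, -3.0759]  P^-=[2.3485 1.0265; 1.0265 1.1084]  H_jac=[0.1546 -0.1624]  S=[0.1538]  K=[1.2773; -0.1381]  nu=[-2.7026]  x^+=[-6.6818, -2.7027]  P^+=[2.0975 1.0536; 1.0536 1.1055]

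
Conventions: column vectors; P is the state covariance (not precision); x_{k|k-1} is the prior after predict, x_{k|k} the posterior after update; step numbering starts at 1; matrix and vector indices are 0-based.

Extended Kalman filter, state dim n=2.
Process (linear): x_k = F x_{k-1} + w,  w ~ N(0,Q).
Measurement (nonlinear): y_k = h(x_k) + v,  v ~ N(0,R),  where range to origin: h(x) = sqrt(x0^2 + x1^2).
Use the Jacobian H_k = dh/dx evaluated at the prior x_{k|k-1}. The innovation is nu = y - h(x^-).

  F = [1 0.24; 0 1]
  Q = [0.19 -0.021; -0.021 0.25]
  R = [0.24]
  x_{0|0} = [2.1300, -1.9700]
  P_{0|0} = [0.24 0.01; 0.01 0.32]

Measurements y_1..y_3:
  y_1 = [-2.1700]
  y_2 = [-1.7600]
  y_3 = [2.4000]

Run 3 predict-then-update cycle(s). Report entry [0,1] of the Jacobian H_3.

step 1: x^-=[1.6572, -1.9700]  P^-=[0.4532 0.0658; 0.0658 0.5700]  H_jac=[0.6437 -0.7652]  S=[0.6968]  K=[0.3465; -0.5652]  nu=[-4.7443]  x^+=[0.0135, 0.7116]  P^+=[0.3696 0.2022; 0.2022 0.3474]
step 2: x^-=[0.1842, 0.7116]  P^-=[0.6767 0.2646; 0.2646 0.5974]  H_jac=[0.2507 0.9681]  S=[0.9708]  K=[0.4386; 0.6640]  nu=[-2.4950]  x^+=[-0.9101, -0.9452]  P^+=[0.4899 -0.0181; -0.0181 0.1693]
step 3: x^-=[-1.1369, -0.9452]  P^-=[0.6810 0.0015; 0.0015 0.4193]  H_jac=[-0.7690 -0.6393]  S=[0.8155]  K=[-0.6433; -0.3301]  nu=[0.9215]  x^+=[-1.7297, -1.2495]  P^+=[0.3435 -0.1717; -0.1717 0.3304]

H_jac[0,1] = -0.6393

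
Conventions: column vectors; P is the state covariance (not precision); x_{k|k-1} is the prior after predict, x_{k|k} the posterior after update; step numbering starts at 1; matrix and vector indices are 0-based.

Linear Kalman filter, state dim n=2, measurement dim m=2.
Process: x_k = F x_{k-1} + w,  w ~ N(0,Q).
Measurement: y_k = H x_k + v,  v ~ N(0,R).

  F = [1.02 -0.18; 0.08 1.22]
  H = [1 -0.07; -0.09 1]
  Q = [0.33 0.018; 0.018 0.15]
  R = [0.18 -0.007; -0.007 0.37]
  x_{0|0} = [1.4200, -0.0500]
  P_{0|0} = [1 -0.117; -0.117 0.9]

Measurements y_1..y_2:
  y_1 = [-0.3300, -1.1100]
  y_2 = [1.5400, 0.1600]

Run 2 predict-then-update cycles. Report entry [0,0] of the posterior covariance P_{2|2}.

step 1: x^-=[1.4574, 0.0526]  P^-=[1.4425 -0.2420; -0.2420 1.4731]  S=[1.6636 -0.4834; -0.4834 1.8984]  K=[0.8859 0.0298; 0.0231 0.7934]  nu=[-1.7837, -1.0314]  x^+=[-0.1535, -0.8069]  P^+=[0.1606 0.0193; 0.0193 0.2951]
step 2: x^-=[-0.0114, -0.9967]  P^-=[0.4996 -0.0100; -0.0100 0.5940]  S=[0.6839 -0.1036; -0.1036 0.9699]  K=[0.7348 0.0218; 0.0178 0.6153]  nu=[1.4816, 1.1557]  x^+=[1.1026, -0.2593]  P^+=[0.1332 0.0149; 0.0149 0.2289]

P_post[0,0] = 0.1332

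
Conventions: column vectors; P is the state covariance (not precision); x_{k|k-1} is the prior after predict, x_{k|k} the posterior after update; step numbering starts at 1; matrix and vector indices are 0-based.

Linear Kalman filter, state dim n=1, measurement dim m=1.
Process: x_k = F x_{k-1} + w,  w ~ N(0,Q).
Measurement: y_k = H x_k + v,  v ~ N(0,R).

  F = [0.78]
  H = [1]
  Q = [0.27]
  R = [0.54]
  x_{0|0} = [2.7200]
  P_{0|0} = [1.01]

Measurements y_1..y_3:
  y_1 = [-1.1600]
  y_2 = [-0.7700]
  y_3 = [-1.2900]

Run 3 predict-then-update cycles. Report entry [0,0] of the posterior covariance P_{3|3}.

P_post[0,0] = 0.2374

step 1: x^-=[2.1216]  P^-=[0.8845]  S=[1.4245]  K=[0.6209]  nu=[-3.2816]  x^+=[0.0840]  P^+=[0.3353]
step 2: x^-=[0.0655]  P^-=[0.4740]  S=[1.0140]  K=[0.4675]  nu=[-0.8355]  x^+=[-0.3250]  P^+=[0.2524]
step 3: x^-=[-0.2535]  P^-=[0.4236]  S=[0.9636]  K=[0.4396]  nu=[-1.0365]  x^+=[-0.7092]  P^+=[0.2374]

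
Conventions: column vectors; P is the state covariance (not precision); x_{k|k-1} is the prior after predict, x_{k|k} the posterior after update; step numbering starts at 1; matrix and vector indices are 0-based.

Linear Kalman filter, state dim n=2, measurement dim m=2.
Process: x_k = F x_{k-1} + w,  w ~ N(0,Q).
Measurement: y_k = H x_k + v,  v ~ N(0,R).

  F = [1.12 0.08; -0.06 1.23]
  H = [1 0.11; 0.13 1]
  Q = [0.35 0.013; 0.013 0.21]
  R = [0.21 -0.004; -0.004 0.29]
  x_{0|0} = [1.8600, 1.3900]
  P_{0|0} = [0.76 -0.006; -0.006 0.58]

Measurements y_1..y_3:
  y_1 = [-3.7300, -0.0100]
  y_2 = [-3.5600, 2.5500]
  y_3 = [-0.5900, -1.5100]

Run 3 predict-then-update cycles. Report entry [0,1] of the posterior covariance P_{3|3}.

P_post[0,1] = -0.0320

step 1: x^-=[2.1944, 1.5981]  P^-=[1.3060 0.0108; 0.0108 1.0911]  S=[1.5316 0.2967; 0.2967 1.4060]  K=[0.8639 -0.0539; -0.0679 0.7914]  nu=[-6.1002, -1.8934]  x^+=[-2.9737, 0.5141]  P^+=[0.1864 -0.0433; -0.0433 0.2354]
step 2: x^-=[-3.2894, 0.8107]  P^-=[0.5776 -0.0358; -0.0358 0.5732]  S=[0.7866 0.0978; 0.0978 0.8637]  K=[0.7339 -0.0377; -0.0479 0.6637]  nu=[-0.3598, 2.1669]  x^+=[-3.6350, 2.2662]  P^+=[0.1581 -0.0344; -0.0344 0.1971]
step 3: x^-=[-3.8900, 3.0055]  P^-=[0.5434 -0.0255; -0.0255 0.5139]  S=[0.7540 0.0974; 0.0974 0.8065]  K=[0.7209 -0.0310; -0.0412 0.6381]  nu=[2.9693, -4.0098]  x^+=[-1.6249, 0.3246]  P^+=[0.1550 -0.0320; -0.0320 0.1894]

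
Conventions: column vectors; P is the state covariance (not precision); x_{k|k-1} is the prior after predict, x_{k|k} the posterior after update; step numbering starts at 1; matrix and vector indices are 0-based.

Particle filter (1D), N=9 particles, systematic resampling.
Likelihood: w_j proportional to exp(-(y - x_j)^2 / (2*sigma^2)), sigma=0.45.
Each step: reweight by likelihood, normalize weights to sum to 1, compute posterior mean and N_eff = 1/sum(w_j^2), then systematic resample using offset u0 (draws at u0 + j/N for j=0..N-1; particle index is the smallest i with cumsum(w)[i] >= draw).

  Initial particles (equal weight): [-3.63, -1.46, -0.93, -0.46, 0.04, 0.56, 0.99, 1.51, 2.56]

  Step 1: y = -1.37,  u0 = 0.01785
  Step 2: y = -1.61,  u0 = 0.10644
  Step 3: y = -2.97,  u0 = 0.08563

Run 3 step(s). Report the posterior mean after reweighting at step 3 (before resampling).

post_mean = -1.4585

step 1: w=[0.0000, 0.5643, 0.3569, 0.0745, 0.0042, 0.0001, 0.0000, 0.0000, 0.0000]  mean=-1.1898  Neff=2.2155  idx=[1, 1, 1, 1, 1, 2, 2, 2, 2]
step 2: w=[0.1575, 0.1575, 0.1575, 0.1575, 0.1575, 0.0532, 0.0532, 0.0532, 0.0532]  mean=-1.3473  Neff=7.3910  idx=[0, 1, 2, 2, 3, 4, 4, 6, 8]
step 3: w=[0.1425, 0.1425, 0.1425, 0.1425, 0.1425, 0.1425, 0.1425, 0.0014, 0.0014]  mean=-1.4585  Neff=7.0383  idx=[0, 1, 2, 2, 3, 4, 5, 6, 6]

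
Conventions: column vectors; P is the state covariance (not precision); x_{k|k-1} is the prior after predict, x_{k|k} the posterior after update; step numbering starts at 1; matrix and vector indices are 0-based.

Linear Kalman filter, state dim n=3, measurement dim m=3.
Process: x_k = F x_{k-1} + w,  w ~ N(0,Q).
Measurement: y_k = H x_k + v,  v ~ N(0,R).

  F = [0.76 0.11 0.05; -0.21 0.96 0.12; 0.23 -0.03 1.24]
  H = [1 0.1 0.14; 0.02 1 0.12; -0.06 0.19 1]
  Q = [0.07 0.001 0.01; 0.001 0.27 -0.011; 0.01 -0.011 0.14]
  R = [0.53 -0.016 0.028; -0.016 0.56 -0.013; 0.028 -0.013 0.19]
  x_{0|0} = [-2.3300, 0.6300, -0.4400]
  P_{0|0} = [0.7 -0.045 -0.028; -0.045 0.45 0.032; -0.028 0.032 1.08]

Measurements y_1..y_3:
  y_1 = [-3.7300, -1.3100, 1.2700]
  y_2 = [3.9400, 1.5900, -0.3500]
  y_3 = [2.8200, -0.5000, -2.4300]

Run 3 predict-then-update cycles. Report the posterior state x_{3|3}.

step 1: x^-=[-1.7235, 1.0413, -1.1004]  P^-=[0.4732 -0.0888 0.1753; -0.0888 0.7581 0.1372; 0.1753 0.1372 1.8203]  S=[1.0816 0.0532 0.4437; 0.0532 1.3747 0.4965; 0.4437 0.4965 2.0725]  K=[0.4645 -0.0516 -0.0243; -0.0258 0.5596 0.0097; 0.0482 -0.0622 0.8904]  nu=[-1.9566, -2.1848, 2.0691]  x^+=[-2.5698, -0.1107, 0.7836]  P^+=[0.2463 -0.0448 0.0323; -0.0448 0.3230 -0.0702; 0.0323 -0.0702 0.1866]
step 2: x^-=[-1.9261, 0.5274, 0.3839]  P^-=[0.2108 -0.0364 0.0848; -0.0364 0.5815 -0.1055; 0.0848 -0.1055 0.4645]  S=[0.7692 0.0120 0.1555; 0.0120 1.1219 0.0482; 0.1555 0.0482 0.6269]  K=[0.2776 -0.0242 0.0371; 0.0070 0.5076 -0.0293; 0.0415 -0.0732 0.6963]  nu=[5.7596, 1.0550, -0.9497]  x^+=[-0.3878, 1.1311, -0.1155]  P^+=[0.1470 -0.0249 0.0287; -0.0249 0.2933 -0.0692; 0.0287 -0.0692 0.1493]
step 3: x^-=[-0.1761, 1.1534, -0.2664]  P^-=[0.1561 -0.0101 0.0620; -0.0101 0.5416 -0.0988; 0.0620 -0.0988 0.3994]  S=[0.7119 0.0305 0.1319; 0.0305 1.0836 0.0380; 0.1319 0.0380 0.5648]  K=[0.2233 -0.0072 0.0380; 0.0273 0.4890 -0.0309; 0.0315 -0.0700 0.6647]  nu=[2.9180, -1.6179, -2.3933]  x^+=[0.3961, 0.5157, -1.6521]  P^+=[0.1176 -0.0132 0.0231; -0.0132 0.2820 -0.0658; 0.0231 -0.0658 0.1420]

x_post = [0.3961, 0.5157, -1.6521]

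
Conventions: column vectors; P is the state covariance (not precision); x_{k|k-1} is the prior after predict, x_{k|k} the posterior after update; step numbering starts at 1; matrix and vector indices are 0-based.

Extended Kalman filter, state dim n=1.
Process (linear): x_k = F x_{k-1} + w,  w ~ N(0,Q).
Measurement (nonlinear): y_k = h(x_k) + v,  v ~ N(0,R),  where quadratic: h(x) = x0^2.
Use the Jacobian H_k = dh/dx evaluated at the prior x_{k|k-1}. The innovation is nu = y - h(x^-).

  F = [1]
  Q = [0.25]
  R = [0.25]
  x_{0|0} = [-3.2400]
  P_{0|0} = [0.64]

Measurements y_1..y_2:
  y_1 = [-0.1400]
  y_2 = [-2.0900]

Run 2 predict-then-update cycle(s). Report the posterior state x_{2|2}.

step 1: x^-=[-3.2400]  P^-=[0.8900]  H_jac=[-6.4800]  S=[37.6215]  K=[-0.1533]  nu=[-10.6376]  x^+=[-1.6093]  P^+=[0.0059]
step 2: x^-=[-1.6093]  P^-=[0.2559]  H_jac=[-3.2186]  S=[2.9011]  K=[-0.2839]  nu=[-4.6799]  x^+=[-0.2806]  P^+=[0.0221]

x_post = [-0.2806]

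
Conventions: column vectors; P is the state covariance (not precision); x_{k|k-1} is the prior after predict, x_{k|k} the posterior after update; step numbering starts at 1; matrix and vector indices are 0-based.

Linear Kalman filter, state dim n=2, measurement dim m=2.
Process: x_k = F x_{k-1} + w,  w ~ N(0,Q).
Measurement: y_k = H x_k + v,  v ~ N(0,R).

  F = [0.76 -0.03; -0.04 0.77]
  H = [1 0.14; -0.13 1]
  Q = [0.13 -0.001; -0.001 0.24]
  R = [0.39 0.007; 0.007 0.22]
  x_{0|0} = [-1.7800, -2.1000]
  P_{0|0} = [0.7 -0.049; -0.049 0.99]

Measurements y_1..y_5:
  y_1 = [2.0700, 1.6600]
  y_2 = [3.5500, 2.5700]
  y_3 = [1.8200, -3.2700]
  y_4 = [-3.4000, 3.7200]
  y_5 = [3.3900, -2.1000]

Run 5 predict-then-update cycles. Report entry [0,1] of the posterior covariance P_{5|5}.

step 1: x^-=[-1.2898, -1.5458]  P^-=[0.5374 -0.0739; -0.0739 0.8311]  S=[0.9230 -0.0191; -0.0191 1.0794]  K=[0.5685 -0.1231; 0.0621 0.7800]  nu=[3.5762, 3.0381]  x^+=[0.3692, 1.0460]  P^+=[0.2201 0.0055; 0.0055 0.1727]
step 2: x^-=[0.2492, 0.7906]  P^-=[0.2570 -0.0085; -0.0085 0.3424]  S=[0.6514 0.0132; 0.0132 0.5690]  K=[0.3945 -0.0828; 0.0484 0.6026]  nu=[3.1901, 1.8118]  x^+=[1.3576, 2.0368]  P^+=[0.1526 0.0044; 0.0044 0.1335]
step 3: x^-=[0.9707, 1.5141]  P^-=[0.2181 -0.0061; -0.0061 0.3191]  S=[0.6126 0.0173; 0.0173 0.5444]  K=[0.3567 -0.0747; 0.0464 0.5862]  nu=[0.6374, -4.6579]  x^+=[1.5459, -1.1867]  P^+=[0.1380 0.0040; 0.0040 0.1298]
step 4: x^-=[1.2105, -0.9756]  P^-=[0.2097 -0.0058; -0.0058 0.3169]  S=[0.6042 0.0184; 0.0184 0.5420]  K=[0.3478 -0.0729; 0.0460 0.5846]  nu=[-4.4739, 4.8530]  x^+=[-0.6993, 1.6557]  P^+=[0.1346 0.0039; 0.0039 0.1294]
step 5: x^-=[-0.5812, 1.3029]  P^-=[0.2077 -0.0058; -0.0058 0.3167]  S=[0.6023 0.0187; 0.0187 0.5417]  K=[0.3457 -0.0724; 0.0459 0.5844]  nu=[3.7888, -3.4784]  x^+=[0.9807, -0.5562]  P^+=[0.1338 0.0039; 0.0039 0.1294]

P_post[0,1] = 0.0039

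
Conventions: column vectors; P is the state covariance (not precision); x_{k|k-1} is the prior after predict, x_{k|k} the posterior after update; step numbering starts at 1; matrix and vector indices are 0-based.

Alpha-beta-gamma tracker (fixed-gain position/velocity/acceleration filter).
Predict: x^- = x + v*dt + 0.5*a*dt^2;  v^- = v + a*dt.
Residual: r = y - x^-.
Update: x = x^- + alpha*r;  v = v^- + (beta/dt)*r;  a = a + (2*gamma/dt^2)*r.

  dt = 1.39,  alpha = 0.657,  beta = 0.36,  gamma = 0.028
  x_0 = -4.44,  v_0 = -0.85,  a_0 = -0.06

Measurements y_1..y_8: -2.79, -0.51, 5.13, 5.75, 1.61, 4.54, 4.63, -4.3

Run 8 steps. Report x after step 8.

step 1: x_pred=-5.6795  r=2.8895  x^+=-3.7811  v^+=-0.1850  a^+=0.0237
step 2: x_pred=-4.0154  r=3.5054  x^+=-1.7123  v^+=0.7558  a^+=0.1253
step 3: x_pred=-0.5407  r=5.6707  x^+=3.1850  v^+=2.3987  a^+=0.2897
step 4: x_pred=6.7991  r=-1.0491  x^+=6.1098  v^+=2.5297  a^+=0.2593
step 5: x_pred=9.8766  r=-8.2666  x^+=4.4455  v^+=0.7491  a^+=0.0197
step 6: x_pred=5.5058  r=-0.9658  x^+=4.8713  v^+=0.5264  a^+=-0.0083
step 7: x_pred=5.5949  r=-0.9649  x^+=4.9610  v^+=0.2650  a^+=-0.0363
step 8: x_pred=5.2942  r=-9.5942  x^+=-1.0092  v^+=-2.2703  a^+=-0.3143

x_post = -1.0092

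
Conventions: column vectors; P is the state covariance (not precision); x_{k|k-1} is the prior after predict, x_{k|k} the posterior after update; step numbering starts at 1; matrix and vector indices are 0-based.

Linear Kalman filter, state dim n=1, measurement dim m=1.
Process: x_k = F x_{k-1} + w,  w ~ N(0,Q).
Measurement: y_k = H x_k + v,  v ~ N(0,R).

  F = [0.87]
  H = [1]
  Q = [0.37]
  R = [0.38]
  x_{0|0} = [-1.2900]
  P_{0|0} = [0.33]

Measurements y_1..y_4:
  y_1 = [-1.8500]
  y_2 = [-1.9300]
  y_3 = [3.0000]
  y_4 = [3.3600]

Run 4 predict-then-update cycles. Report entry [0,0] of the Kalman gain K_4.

step 1: x^-=[-1.1223]  P^-=[0.6198]  S=[0.9998]  K=[0.6199]  nu=[-0.7277]  x^+=[-1.5734]  P^+=[0.2356]
step 2: x^-=[-1.3689]  P^-=[0.5483]  S=[0.9283]  K=[0.5907]  nu=[-0.5611]  x^+=[-1.7003]  P^+=[0.2244]
step 3: x^-=[-1.4793]  P^-=[0.5399]  S=[0.9199]  K=[0.5869]  nu=[4.4793]  x^+=[1.1496]  P^+=[0.2230]
step 4: x^-=[1.0002]  P^-=[0.5388]  S=[0.9188]  K=[0.5864]  nu=[2.3598]  x^+=[2.3840]  P^+=[0.2228]

K[0,0] = 0.5864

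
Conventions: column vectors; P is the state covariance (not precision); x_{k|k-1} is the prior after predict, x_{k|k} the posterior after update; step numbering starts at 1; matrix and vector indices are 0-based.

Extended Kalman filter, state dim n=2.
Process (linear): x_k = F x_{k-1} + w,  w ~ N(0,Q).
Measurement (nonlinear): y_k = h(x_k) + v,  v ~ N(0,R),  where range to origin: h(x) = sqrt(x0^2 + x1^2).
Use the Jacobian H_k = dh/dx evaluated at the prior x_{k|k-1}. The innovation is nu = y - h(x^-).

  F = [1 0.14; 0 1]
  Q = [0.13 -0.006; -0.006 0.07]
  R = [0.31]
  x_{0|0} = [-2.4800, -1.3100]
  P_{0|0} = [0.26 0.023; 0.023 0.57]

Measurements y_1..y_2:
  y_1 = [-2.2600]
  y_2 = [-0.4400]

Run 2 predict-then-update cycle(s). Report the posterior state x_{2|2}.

x_post = [0.0454, 0.0767]

step 1: x^-=[-2.6634, -1.3100]  P^-=[0.4076 0.0968; 0.0968 0.6400]  H_jac=[-0.8973 -0.4414]  S=[0.8396]  K=[-0.4866; -0.4399]  nu=[-5.2281]  x^+=[-0.1196, 0.9899]  P^+=[0.2089 -0.0829; -0.0829 0.4775]
step 2: x^-=[0.0189, 0.9899]  P^-=[0.3250 -0.0220; -0.0220 0.5475]  H_jac=[0.0191 0.9998]  S=[0.8566]  K=[-0.0185; 0.6386]  nu=[-1.4301]  x^+=[0.0454, 0.0767]  P^+=[0.3247 -0.0119; -0.0119 0.1982]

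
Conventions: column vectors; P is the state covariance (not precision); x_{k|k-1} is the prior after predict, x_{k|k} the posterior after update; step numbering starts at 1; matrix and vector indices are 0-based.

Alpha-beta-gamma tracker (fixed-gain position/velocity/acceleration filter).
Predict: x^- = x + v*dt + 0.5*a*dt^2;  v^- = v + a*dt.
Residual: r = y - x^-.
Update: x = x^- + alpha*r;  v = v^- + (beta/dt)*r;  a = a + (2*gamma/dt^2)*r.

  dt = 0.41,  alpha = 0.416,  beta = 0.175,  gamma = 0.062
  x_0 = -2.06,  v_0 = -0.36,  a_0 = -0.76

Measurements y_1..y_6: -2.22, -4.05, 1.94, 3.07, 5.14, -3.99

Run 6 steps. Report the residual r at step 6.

step 1: x_pred=-2.2715  r=0.0515  x^+=-2.2501  v^+=-0.6496  a^+=-0.7220
step 2: x_pred=-2.5771  r=-1.4729  x^+=-3.1898  v^+=-1.5743  a^+=-1.8085
step 3: x_pred=-3.9873  r=5.9273  x^+=-1.5215  v^+=0.2141  a^+=2.5638
step 4: x_pred=-1.2183  r=4.2883  x^+=0.5656  v^+=3.0956  a^+=5.7271
step 5: x_pred=2.3162  r=2.8238  x^+=3.4909  v^+=6.6490  a^+=7.8100
step 6: x_pred=6.8734  r=-10.8634  x^+=2.3542  v^+=5.2143  a^+=-0.2034

resid = -10.8634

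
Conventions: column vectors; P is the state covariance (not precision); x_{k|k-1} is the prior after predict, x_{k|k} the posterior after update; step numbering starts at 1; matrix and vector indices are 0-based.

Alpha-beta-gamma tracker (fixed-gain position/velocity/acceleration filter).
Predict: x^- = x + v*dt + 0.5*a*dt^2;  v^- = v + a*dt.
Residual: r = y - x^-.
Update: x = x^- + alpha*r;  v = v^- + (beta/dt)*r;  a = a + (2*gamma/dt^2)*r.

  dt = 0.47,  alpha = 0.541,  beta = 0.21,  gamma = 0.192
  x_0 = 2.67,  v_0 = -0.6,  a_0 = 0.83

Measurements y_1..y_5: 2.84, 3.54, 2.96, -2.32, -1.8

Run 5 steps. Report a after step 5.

step 1: x_pred=2.4797  r=0.3603  x^+=2.6746  v^+=-0.0489  a^+=1.4564
step 2: x_pred=2.8125  r=0.7275  x^+=3.2061  v^+=0.9607  a^+=2.7210
step 3: x_pred=3.9581  r=-0.9981  x^+=3.4181  v^+=1.7936  a^+=0.9860
step 4: x_pred=4.3700  r=-6.6900  x^+=0.7507  v^+=-0.7322  a^+=-10.6436
step 5: x_pred=-0.7690  r=-1.0310  x^+=-1.3268  v^+=-6.1953  a^+=-12.4358

a_post = -12.4358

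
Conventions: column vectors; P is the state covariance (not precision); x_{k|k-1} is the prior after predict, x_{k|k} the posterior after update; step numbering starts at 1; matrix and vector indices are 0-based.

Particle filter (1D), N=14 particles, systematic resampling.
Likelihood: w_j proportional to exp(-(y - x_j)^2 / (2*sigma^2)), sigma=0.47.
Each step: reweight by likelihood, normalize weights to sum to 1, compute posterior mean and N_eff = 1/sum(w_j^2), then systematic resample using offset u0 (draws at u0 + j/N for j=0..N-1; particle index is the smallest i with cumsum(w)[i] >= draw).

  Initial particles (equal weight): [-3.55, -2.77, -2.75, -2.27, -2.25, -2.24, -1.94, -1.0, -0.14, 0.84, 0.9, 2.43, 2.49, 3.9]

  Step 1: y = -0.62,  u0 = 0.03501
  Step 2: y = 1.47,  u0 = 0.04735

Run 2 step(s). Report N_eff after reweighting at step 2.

N_eff = 6.0057

step 1: w=[0.0000, 0.0000, 0.0000, 0.0016, 0.0018, 0.0019, 0.0143, 0.5323, 0.4382, 0.0059, 0.0040, 0.0000, 0.0000, 0.0000]  mean=-0.6249  Neff=2.1026  idx=[7, 7, 7, 7, 7, 7, 7, 7, 8, 8, 8, 8, 8, 8]
step 2: w=[0.0001, 0.0001, 0.0001, 0.0001, 0.0001, 0.0001, 0.0001, 0.0001, 0.1666, 0.1666, 0.1666, 0.1666, 0.1666, 0.1666]  mean=-0.1404  Neff=6.0057  idx=[8, 8, 9, 9, 9, 10, 10, 11, 11, 12, 12, 12, 13, 13]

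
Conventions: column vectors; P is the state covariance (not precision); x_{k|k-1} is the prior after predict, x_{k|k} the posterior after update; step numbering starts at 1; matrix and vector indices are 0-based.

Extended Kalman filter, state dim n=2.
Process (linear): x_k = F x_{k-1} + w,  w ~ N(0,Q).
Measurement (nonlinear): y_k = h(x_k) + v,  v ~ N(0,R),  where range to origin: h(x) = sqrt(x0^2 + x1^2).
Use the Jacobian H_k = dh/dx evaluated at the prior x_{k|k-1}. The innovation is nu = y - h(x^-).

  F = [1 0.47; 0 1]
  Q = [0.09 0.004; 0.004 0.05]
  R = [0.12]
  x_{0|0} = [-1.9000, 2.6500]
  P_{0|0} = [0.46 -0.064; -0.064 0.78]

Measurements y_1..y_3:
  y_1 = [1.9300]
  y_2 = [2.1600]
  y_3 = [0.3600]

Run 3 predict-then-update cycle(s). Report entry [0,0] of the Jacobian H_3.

H_jac[0,0] = 0.5283

step 1: x^-=[-0.6545, 2.6500]  P^-=[0.6621 0.3066; 0.3066 0.8300]  H_jac=[-0.2398 0.9708]  S=[0.7976]  K=[0.1741; 0.9181]  nu=[-0.7996]  x^+=[-0.7937, 1.9159]  P^+=[0.6380 0.1791; 0.1791 0.1577]
step 2: x^-=[0.1067, 1.9159]  P^-=[0.9311 0.2572; 0.2572 0.2077]  H_jac=[0.0556 0.9985]  S=[0.3585]  K=[0.8608; 0.6184]  nu=[0.2412]  x^+=[0.3143, 2.0650]  P^+=[0.6655 0.0664; 0.0664 0.0706]
step 3: x^-=[1.2848, 2.0650]  P^-=[0.8335 0.1036; 0.1036 0.1206]  H_jac=[0.5283 0.8491]  S=[0.5325]  K=[0.9921; 0.2951]  nu=[-2.0721]  x^+=[-0.7708, 1.4536]  P^+=[0.3094 -0.0523; -0.0523 0.0743]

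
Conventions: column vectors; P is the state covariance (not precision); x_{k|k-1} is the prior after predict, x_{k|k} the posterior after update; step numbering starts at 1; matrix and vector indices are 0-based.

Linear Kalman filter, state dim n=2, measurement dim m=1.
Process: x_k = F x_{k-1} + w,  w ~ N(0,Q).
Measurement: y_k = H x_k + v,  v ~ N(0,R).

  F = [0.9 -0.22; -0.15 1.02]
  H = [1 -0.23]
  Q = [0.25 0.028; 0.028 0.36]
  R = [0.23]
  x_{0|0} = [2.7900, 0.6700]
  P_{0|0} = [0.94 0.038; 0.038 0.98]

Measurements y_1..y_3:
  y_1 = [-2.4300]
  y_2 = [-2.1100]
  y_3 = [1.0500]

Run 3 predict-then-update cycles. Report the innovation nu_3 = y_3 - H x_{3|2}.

innov = [3.6006]

step 1: x^-=[2.3636, 0.2649]  P^-=[1.0438 -0.2827; -0.2827 1.3891]  S=[1.4773]  K=[0.7506; -0.4076]  nu=[-4.7327]  x^+=[-1.1885, 2.1940]  P^+=[0.2116 0.1693; 0.1693 1.1437]
step 2: x^-=[-1.5524, 2.4162]  P^-=[0.4097 -0.0962; -0.0962 1.5028]  S=[0.7634]  K=[0.5656; -0.5788]  nu=[-0.0019]  x^+=[-1.5535, 2.4173]  P^+=[0.1654 0.1537; 0.1537 1.2471]
step 3: x^-=[-1.9299, 2.6986]  P^-=[0.3835 -0.1280; -0.1280 1.6142]  S=[0.7578]  K=[0.5449; -0.6589]  nu=[3.6006]  x^+=[0.0322, 0.3264]  P^+=[0.1585 0.1441; 0.1441 1.2852]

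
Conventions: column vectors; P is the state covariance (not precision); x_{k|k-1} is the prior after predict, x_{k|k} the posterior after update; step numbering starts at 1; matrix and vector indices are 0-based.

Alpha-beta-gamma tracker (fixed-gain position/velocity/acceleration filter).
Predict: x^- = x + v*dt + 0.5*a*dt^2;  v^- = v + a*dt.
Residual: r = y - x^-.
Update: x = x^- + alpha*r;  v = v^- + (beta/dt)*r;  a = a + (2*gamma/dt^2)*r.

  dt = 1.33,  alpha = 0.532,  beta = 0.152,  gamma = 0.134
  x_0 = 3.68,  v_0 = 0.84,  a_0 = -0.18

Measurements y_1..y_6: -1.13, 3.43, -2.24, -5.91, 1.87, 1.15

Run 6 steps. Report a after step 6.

a_post = 2.3043

step 1: x_pred=4.6380  r=-5.7680  x^+=1.5694  v^+=-0.0586  a^+=-1.0539
step 2: x_pred=0.5594  r=2.8706  x^+=2.0865  v^+=-1.1322  a^+=-0.6190
step 3: x_pred=0.0333  r=-2.2733  x^+=-1.1761  v^+=-2.2152  a^+=-0.9634
step 4: x_pred=-4.9744  r=-0.9356  x^+=-5.4722  v^+=-3.6035  a^+=-1.1051
step 5: x_pred=-11.2422  r=13.1122  x^+=-4.2665  v^+=-3.5747  a^+=0.8815
step 6: x_pred=-8.2413  r=9.3913  x^+=-3.2451  v^+=-1.3291  a^+=2.3043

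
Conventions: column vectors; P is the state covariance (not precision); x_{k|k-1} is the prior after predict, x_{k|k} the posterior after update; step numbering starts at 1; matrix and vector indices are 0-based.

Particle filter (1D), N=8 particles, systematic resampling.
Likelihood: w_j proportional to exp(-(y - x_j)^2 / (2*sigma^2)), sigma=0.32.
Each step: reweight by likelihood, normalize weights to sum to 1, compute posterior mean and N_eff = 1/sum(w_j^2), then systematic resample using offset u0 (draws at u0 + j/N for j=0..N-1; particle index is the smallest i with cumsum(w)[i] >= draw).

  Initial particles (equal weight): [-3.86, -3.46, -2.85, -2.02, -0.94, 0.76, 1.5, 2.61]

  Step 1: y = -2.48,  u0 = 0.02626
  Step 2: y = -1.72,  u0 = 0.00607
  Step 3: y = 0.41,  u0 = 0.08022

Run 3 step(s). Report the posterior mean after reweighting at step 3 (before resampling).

post_mean = -2.0200

step 1: w=[0.0001, 0.0105, 0.5839, 0.4055, 0.0000, 0.0000, 0.0000, 0.0000]  mean=-2.5199  Neff=1.9782  idx=[2, 2, 2, 2, 2, 3, 3, 3]
step 2: w=[0.0010, 0.0010, 0.0010, 0.0010, 0.0010, 0.3317, 0.3317, 0.3317]  mean=-2.0242  Neff=3.0304  idx=[5, 5, 5, 6, 6, 6, 7, 7]
step 3: w=[0.1250, 0.1250, 0.1250, 0.1250, 0.1250, 0.1250, 0.1250, 0.1250]  mean=-2.0200  Neff=8.0000  idx=[0, 1, 2, 3, 4, 5, 6, 7]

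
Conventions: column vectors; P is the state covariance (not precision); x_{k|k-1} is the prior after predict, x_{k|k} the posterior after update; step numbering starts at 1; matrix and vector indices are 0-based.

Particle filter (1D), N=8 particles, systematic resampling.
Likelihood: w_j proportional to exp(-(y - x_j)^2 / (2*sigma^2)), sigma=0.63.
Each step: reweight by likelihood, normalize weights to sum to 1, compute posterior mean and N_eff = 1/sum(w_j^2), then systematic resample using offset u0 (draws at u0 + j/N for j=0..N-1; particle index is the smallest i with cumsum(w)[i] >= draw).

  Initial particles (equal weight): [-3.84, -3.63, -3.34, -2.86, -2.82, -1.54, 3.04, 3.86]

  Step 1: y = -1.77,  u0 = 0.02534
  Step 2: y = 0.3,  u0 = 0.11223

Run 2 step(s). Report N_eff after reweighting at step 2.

N_eff = 5.0012

step 1: w=[0.0031, 0.0087, 0.0305, 0.1522, 0.1695, 0.6360, 0.0000, 0.0000]  mean=-2.0380  Neff=2.1860  idx=[2, 3, 4, 5, 5, 5, 5, 5]
step 2: w=[0.0000, 0.0000, 0.0001, 0.2000, 0.2000, 0.2000, 0.2000, 0.2000]  mean=-1.5402  Neff=5.0012  idx=[3, 4, 4, 5, 6, 6, 7, 7]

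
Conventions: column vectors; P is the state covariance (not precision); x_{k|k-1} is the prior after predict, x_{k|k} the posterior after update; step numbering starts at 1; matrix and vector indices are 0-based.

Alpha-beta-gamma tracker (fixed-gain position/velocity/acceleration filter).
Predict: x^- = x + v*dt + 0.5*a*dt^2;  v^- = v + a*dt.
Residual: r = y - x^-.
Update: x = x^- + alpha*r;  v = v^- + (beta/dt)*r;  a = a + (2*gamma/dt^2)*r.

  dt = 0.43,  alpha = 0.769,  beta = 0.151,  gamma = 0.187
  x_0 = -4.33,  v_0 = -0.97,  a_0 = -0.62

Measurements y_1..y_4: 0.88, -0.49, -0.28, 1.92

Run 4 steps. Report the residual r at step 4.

step 1: x_pred=-4.8044  r=5.6844  x^+=-0.4331  v^+=0.7596  a^+=10.8780
step 2: x_pred=0.8992  r=-1.3892  x^+=-0.1691  v^+=4.9493  a^+=8.0681
step 3: x_pred=2.7050  r=-2.9850  x^+=0.4095  v^+=7.3703  a^+=2.0303
step 4: x_pred=3.7665  r=-1.8465  x^+=2.3465  v^+=7.5949  a^+=-1.7046

resid = -1.8465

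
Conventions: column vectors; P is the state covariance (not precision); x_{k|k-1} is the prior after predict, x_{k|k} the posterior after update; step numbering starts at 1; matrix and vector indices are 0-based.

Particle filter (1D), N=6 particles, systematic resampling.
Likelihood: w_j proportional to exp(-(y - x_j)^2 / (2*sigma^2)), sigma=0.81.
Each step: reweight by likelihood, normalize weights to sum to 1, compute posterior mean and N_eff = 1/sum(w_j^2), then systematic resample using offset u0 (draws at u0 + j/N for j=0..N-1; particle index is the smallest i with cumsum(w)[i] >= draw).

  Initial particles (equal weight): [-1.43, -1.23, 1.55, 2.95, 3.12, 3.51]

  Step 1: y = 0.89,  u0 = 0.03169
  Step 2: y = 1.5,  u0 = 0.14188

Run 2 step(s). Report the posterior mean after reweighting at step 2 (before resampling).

step 1: w=[0.0198, 0.0390, 0.8604, 0.0472, 0.0271, 0.0064]  mean=1.5037  Neff=1.3420  idx=[1, 2, 2, 2, 2, 2]
step 2: w=[0.0007, 0.1999, 0.1999, 0.1999, 0.1999, 0.1999]  mean=1.5481  Neff=5.0068  idx=[1, 2, 3, 4, 5, 5]

post_mean = 1.5481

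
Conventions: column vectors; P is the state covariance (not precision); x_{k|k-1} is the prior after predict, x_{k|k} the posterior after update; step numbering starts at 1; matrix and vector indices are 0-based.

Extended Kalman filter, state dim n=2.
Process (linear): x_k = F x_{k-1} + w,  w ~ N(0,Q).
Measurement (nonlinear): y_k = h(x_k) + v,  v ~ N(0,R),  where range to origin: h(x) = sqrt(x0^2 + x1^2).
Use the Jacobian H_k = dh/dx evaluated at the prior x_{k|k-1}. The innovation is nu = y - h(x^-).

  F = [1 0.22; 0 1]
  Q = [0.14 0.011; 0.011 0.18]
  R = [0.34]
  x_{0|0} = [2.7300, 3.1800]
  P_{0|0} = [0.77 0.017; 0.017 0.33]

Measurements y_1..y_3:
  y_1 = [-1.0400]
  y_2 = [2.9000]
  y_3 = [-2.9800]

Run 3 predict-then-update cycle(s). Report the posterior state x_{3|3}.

x_post = [-0.5456, -0.5036]

step 1: x^-=[3.4296, 3.1800]  P^-=[0.9335 0.1006; 0.1006 0.5100]  H_jac=[0.7333 0.6799]  S=[1.1780]  K=[0.6391; 0.3570]  nu=[-5.7170]  x^+=[-0.2243, 1.1391]  P^+=[0.4523 -0.1682; -0.1682 0.3599]
step 2: x^-=[0.0263, 1.1391]  P^-=[0.5357 -0.0780; -0.0780 0.5399]  H_jac=[0.0231 0.9997]  S=[0.8763]  K=[-0.0748; 0.6139]  nu=[1.7606]  x^+=[-0.1054, 2.2199]  P^+=[0.5308 -0.0377; -0.0377 0.2096]
step 3: x^-=[0.3830, 2.2199]  P^-=[0.6643 0.0194; 0.0194 0.3896]  H_jac=[0.1700 0.9854]  S=[0.7441]  K=[0.1775; 0.5205]  nu=[-5.2327]  x^+=[-0.5456, -0.5036]  P^+=[0.6409 -0.0493; -0.0493 0.1881]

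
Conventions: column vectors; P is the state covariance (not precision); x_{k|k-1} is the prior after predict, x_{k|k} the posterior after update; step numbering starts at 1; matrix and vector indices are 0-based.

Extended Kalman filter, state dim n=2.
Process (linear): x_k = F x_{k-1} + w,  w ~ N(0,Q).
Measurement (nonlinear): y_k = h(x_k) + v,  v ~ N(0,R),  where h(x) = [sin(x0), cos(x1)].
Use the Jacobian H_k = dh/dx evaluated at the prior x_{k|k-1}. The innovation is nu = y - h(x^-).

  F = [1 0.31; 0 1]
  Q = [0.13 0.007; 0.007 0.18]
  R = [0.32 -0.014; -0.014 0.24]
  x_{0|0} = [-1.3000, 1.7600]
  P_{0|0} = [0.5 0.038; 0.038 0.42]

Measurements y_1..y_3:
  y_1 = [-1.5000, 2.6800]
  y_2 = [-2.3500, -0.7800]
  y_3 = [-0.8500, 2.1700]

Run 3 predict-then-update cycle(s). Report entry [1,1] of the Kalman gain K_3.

step 1: x^-=[-0.7544, 1.7600]  P^-=[0.6939 0.1752; 0.1752 0.6000]  H_jac=[0.7287 0.0000; 0.0000 -0.9822]  S=[0.6885 -0.1394; -0.1394 0.8188]  K=[0.7166 -0.0882; 0.0411 -0.7127]  nu=[-0.8151, 2.8681]  x^+=[-1.5914, -0.3177]  P^+=[0.3164 0.0318; 0.0318 0.1747]
step 2: x^-=[-1.6899, -0.3177]  P^-=[0.4829 0.0929; 0.0929 0.3547]  H_jac=[-0.1188 0.0000; 0.0000 0.3124]  S=[0.3268 -0.0174; -0.0174 0.2746]  K=[-0.1705 0.0949; -0.0123 0.4027]  nu=[-1.3571, -1.7300]  x^+=[-1.6227, -0.9977]  P^+=[0.4703 0.0805; 0.0805 0.3100]
step 3: x^-=[-1.9319, -0.9977]  P^-=[0.6801 0.1836; 0.1836 0.4900]  H_jac=[-0.3533 0.0000; 0.0000 0.8402]  S=[0.4049 -0.0685; -0.0685 0.5859]  K=[-0.5600 0.1978; -0.0422 0.6977]  nu=[0.0855, 1.6278]  x^+=[-1.6578, 0.1344]  P^+=[0.5150 0.0658; 0.0658 0.2000]

K[1,1] = 0.6977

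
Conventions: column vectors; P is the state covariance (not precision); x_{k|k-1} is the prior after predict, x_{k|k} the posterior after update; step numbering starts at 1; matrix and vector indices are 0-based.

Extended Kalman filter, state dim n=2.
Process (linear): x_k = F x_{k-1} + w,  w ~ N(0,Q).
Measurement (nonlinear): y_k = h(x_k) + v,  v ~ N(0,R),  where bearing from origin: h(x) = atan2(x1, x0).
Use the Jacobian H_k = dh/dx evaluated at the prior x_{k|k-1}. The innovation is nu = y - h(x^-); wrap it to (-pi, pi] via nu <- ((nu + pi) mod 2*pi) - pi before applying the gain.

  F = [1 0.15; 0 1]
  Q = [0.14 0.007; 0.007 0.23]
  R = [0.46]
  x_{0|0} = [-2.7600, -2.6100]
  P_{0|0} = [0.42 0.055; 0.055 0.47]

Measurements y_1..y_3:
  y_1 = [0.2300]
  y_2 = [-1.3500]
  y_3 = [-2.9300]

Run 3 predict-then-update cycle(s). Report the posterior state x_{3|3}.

x_post = [-3.7089, -3.3087]

step 1: x^-=[-3.1515, -2.6100]  P^-=[0.5871 0.1325; 0.1325 0.7000]  H_jac=[0.1559 -0.1882]  S=[0.4913]  K=[0.1355; -0.2261]  nu=[2.6799]  x^+=[-2.7884, -3.2160]  P^+=[0.5781 0.1476; 0.1476 0.6749]
step 2: x^-=[-3.2708, -3.2160]  P^-=[0.7775 0.2558; 0.2558 0.9049]  H_jac=[0.1528 -0.1554]  S=[0.4879]  K=[0.1621; -0.2082]  nu=[1.0146]  x^+=[-3.1063, -3.4272]  P^+=[0.7647 0.2722; 0.2722 0.8837]
step 3: x^-=[-3.6204, -3.4272]  P^-=[1.0062 0.4118; 0.4118 1.1137]  H_jac=[0.1379 -0.1457]  S=[0.4862]  K=[0.1620; -0.2169]  nu=[-0.5464]  x^+=[-3.7089, -3.3087]  P^+=[0.9935 0.4289; 0.4289 1.0909]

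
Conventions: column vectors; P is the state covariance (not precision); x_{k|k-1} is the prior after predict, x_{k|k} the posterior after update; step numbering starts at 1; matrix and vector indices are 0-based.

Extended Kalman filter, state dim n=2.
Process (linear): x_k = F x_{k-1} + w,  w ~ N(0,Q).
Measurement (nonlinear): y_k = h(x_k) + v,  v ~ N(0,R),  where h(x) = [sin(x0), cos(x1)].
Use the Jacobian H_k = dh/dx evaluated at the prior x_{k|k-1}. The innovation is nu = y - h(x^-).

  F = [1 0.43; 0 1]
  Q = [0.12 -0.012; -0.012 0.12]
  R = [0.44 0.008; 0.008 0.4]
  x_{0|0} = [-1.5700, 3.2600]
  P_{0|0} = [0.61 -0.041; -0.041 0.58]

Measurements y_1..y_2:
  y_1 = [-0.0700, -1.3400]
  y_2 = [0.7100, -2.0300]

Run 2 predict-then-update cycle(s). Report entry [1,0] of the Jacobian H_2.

H_jac[1,0] = 0.0000

step 1: x^-=[-0.1682, 3.2600]  P^-=[0.8020 0.1964; 0.1964 0.7000]  H_jac=[0.9859 0.0000; 0.0000 0.1181]  S=[1.2195 0.0309; 0.0309 0.4098]  K=[0.6482 0.0078; 0.1540 0.1902]  nu=[0.0974, -0.3470]  x^+=[-0.1078, 3.2090]  P^+=[0.2893 0.0703; 0.0703 0.6545]
step 2: x^-=[1.2721, 3.2090]  P^-=[0.5908 0.3397; 0.3397 0.7745]  H_jac=[0.2943 0.0000; 0.0000 0.0674]  S=[0.4912 0.0147; 0.0147 0.4035]  K=[0.3526 0.0438; 0.1999 0.1220]  nu=[-0.2457, -1.0323]  x^+=[1.1402, 3.0340]  P^+=[0.5285 0.3021; 0.3021 0.7481]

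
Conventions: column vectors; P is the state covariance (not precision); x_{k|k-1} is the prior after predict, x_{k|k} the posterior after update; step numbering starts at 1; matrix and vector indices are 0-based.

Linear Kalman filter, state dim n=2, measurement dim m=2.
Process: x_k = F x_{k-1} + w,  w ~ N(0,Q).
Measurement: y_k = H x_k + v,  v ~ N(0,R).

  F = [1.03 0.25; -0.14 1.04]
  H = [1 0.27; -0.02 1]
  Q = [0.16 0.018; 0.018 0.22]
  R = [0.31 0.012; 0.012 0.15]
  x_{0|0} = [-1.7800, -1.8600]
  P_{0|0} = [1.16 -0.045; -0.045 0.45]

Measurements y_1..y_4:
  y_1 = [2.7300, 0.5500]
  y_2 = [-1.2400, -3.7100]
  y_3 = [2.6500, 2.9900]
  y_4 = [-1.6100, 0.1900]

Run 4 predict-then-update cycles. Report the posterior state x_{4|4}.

step 1: x^-=[-2.2984, -1.6852]  P^-=[1.3956 -0.0789; -0.0789 0.7426]  S=[1.7171 0.1061; 0.1061 0.8963]  K=[0.8137 -0.2155; 0.0197 0.8279]  nu=[5.4834, 2.1892]  x^+=[1.6915, 0.2351]  P^+=[0.2544 -0.0175; -0.0175 0.1241]
step 2: x^-=[1.8010, 0.0077]  P^-=[0.4286 -0.0045; -0.0045 0.3643]  S=[0.7627 0.0973; 0.0973 0.5146]  K=[0.5775 -0.1346; 0.0335 0.7017]  nu=[-3.0431, -3.6817]  x^+=[0.5392, -2.6777]  P^+=[0.1800 -0.0097; -0.0097 0.1055]
step 3: x^-=[-0.1141, -2.8603]  P^-=[0.3526 0.0094; 0.0094 0.3404]  S=[0.6925 0.1063; 0.1063 0.4902]  K=[0.5297 -0.1099; 0.0412 0.6851]  nu=[3.5363, 5.8480]  x^+=[1.1163, 1.2923]  P^+=[0.1647 -0.0068; -0.0068 0.1031]
step 4: x^-=[1.4728, 1.1877]  P^-=[0.3377 0.0140; 0.0140 0.3368]  S=[0.6798 0.1101; 0.1101 0.4863]  K=[0.5189 -0.1026; 0.0439 0.6819]  nu=[-3.4035, -0.9682]  x^+=[-0.1940, 0.3780]  P^+=[0.1612 -0.0059; -0.0059 0.1027]

x_post = [-0.1940, 0.3780]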